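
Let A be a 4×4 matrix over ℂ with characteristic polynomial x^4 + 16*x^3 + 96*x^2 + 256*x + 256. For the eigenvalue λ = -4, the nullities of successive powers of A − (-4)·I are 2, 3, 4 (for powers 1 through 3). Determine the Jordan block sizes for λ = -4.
Block sizes for λ = -4: [3, 1]

From the dimensions of kernels of powers, the number of Jordan blocks of size at least j is d_j − d_{j−1} where d_j = dim ker(N^j) (with d_0 = 0). Computing the differences gives [2, 1, 1].
The number of blocks of size exactly k is (#blocks of size ≥ k) − (#blocks of size ≥ k + 1), so the partition is: 1 block(s) of size 1, 1 block(s) of size 3.
In nonincreasing order the block sizes are [3, 1].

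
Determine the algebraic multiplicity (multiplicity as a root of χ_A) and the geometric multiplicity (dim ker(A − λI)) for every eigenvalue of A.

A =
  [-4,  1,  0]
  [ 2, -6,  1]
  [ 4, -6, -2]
λ = -4: alg = 3, geom = 1

Step 1 — factor the characteristic polynomial to read off the algebraic multiplicities:
  χ_A(x) = (x + 4)^3

Step 2 — compute geometric multiplicities via the rank-nullity identity g(λ) = n − rank(A − λI):
  rank(A − (-4)·I) = 2, so dim ker(A − (-4)·I) = n − 2 = 1

Summary:
  λ = -4: algebraic multiplicity = 3, geometric multiplicity = 1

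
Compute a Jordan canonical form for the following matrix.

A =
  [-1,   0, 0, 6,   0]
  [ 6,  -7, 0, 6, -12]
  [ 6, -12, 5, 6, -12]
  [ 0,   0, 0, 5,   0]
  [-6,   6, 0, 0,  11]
J_1(-1) ⊕ J_1(-1) ⊕ J_1(5) ⊕ J_1(5) ⊕ J_1(5)

The characteristic polynomial is
  det(x·I − A) = x^5 - 13*x^4 + 46*x^3 + 10*x^2 - 175*x - 125 = (x - 5)^3*(x + 1)^2

Eigenvalues and multiplicities (the geometric multiplicity of λ is n − rank(A − λI), which equals the number of Jordan blocks for λ):
  λ = -1: algebraic multiplicity = 2, geometric multiplicity = 2
  λ = 5: algebraic multiplicity = 3, geometric multiplicity = 3

Determining the block sizes for each eigenvalue:
  λ = -1: gm = am = 2, so every block has size 1 → block sizes [1, 1]
  λ = 5: gm = am = 3, so every block has size 1 → block sizes [1, 1, 1]

Assembling the blocks gives a Jordan form
J =
  [-1,  0, 0, 0, 0]
  [ 0, -1, 0, 0, 0]
  [ 0,  0, 5, 0, 0]
  [ 0,  0, 0, 5, 0]
  [ 0,  0, 0, 0, 5]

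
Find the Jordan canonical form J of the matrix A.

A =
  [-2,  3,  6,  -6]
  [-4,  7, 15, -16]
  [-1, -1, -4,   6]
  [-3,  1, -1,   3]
J_3(1) ⊕ J_1(1)

The characteristic polynomial is
  det(x·I − A) = x^4 - 4*x^3 + 6*x^2 - 4*x + 1 = (x - 1)^4

Eigenvalues and multiplicities (the geometric multiplicity of λ is n − rank(A − λI), which equals the number of Jordan blocks for λ):
  λ = 1: algebraic multiplicity = 4, geometric multiplicity = 2

Determining the block sizes for each eigenvalue:
  λ = 1: with am = 4 and gm = 2, the partition is not yet determined (e.g. several partitions of 4 into 2 parts exist). Let N = A − (1)·I. Computing rank(N^1) = 2, rank(N^2) = 1, rank(N^3) = 0; the number of blocks of size ≥ j is rank(N^{j−1}) − rank(N^j), giving [2, 1, 1]. So we have 1 block(s) of size 3, 1 block(s) of size 1 → block sizes [3, 1]

Assembling the blocks gives a Jordan form
J =
  [1, 1, 0, 0]
  [0, 1, 1, 0]
  [0, 0, 1, 0]
  [0, 0, 0, 1]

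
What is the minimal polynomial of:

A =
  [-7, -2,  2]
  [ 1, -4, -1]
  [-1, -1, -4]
x^2 + 10*x + 25

The characteristic polynomial is χ_A(x) = (x + 5)^3, so the eigenvalues are known. The minimal polynomial is
  m_A(x) = Π_λ (x − λ)^{k_λ}
where k_λ is the size of the *largest* Jordan block for λ (equivalently, the smallest k with (A − λI)^k v = 0 for every generalised eigenvector v of λ).

  λ = -5: largest Jordan block has size 2, contributing (x + 5)^2

So m_A(x) = (x + 5)^2 = x^2 + 10*x + 25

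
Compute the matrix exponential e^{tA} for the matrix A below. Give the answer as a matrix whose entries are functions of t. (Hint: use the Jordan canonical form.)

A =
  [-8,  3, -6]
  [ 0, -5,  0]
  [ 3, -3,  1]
e^{tA} =
  [-exp(-2*t) + 2*exp(-5*t), exp(-2*t) - exp(-5*t), -2*exp(-2*t) + 2*exp(-5*t)]
  [0, exp(-5*t), 0]
  [exp(-2*t) - exp(-5*t), -exp(-2*t) + exp(-5*t), 2*exp(-2*t) - exp(-5*t)]

Strategy: write A = P · J · P⁻¹ where J is a Jordan canonical form, so e^{tA} = P · e^{tJ} · P⁻¹, and e^{tJ} can be computed block-by-block.

A has Jordan form
J =
  [-5,  0,  0]
  [ 0, -5,  0]
  [ 0,  0, -2]
(up to reordering of blocks).

Per-block formulas:
  For a 1×1 block at λ = -5: exp(t · [-5]) = [e^(-5t)].
  For a 1×1 block at λ = -2: exp(t · [-2]) = [e^(-2t)].

After assembling e^{tJ} and conjugating by P, we get:

e^{tA} =
  [-exp(-2*t) + 2*exp(-5*t), exp(-2*t) - exp(-5*t), -2*exp(-2*t) + 2*exp(-5*t)]
  [0, exp(-5*t), 0]
  [exp(-2*t) - exp(-5*t), -exp(-2*t) + exp(-5*t), 2*exp(-2*t) - exp(-5*t)]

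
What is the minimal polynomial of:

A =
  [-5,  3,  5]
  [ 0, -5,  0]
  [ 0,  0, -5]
x^2 + 10*x + 25

The characteristic polynomial is χ_A(x) = (x + 5)^3, so the eigenvalues are known. The minimal polynomial is
  m_A(x) = Π_λ (x − λ)^{k_λ}
where k_λ is the size of the *largest* Jordan block for λ (equivalently, the smallest k with (A − λI)^k v = 0 for every generalised eigenvector v of λ).

  λ = -5: largest Jordan block has size 2, contributing (x + 5)^2

So m_A(x) = (x + 5)^2 = x^2 + 10*x + 25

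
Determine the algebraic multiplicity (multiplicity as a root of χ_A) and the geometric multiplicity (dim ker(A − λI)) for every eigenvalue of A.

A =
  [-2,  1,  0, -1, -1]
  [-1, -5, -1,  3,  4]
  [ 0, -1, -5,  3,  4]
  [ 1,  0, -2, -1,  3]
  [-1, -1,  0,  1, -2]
λ = -3: alg = 5, geom = 2

Step 1 — factor the characteristic polynomial to read off the algebraic multiplicities:
  χ_A(x) = (x + 3)^5

Step 2 — compute geometric multiplicities via the rank-nullity identity g(λ) = n − rank(A − λI):
  rank(A − (-3)·I) = 3, so dim ker(A − (-3)·I) = n − 3 = 2

Summary:
  λ = -3: algebraic multiplicity = 5, geometric multiplicity = 2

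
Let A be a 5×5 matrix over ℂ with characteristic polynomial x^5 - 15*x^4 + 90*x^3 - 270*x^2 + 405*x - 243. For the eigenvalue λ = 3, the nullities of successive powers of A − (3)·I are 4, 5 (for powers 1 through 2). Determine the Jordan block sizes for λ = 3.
Block sizes for λ = 3: [2, 1, 1, 1]

From the dimensions of kernels of powers, the number of Jordan blocks of size at least j is d_j − d_{j−1} where d_j = dim ker(N^j) (with d_0 = 0). Computing the differences gives [4, 1].
The number of blocks of size exactly k is (#blocks of size ≥ k) − (#blocks of size ≥ k + 1), so the partition is: 3 block(s) of size 1, 1 block(s) of size 2.
In nonincreasing order the block sizes are [2, 1, 1, 1].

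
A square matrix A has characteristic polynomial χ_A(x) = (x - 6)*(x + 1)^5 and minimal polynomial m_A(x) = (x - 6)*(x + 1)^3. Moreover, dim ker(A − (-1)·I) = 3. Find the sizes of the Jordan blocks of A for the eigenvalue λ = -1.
Block sizes for λ = -1: [3, 1, 1]

Step 1 — from the characteristic polynomial, algebraic multiplicity of λ = -1 is 5. From dim ker(A − (-1)·I) = 3, there are exactly 3 Jordan blocks for λ = -1.
Step 2 — from the minimal polynomial, the factor (x + 1)^3 tells us the largest block for λ = -1 has size 3.
Step 3 — with total size 5, 3 blocks, and largest block 3, the block sizes (in nonincreasing order) are [3, 1, 1].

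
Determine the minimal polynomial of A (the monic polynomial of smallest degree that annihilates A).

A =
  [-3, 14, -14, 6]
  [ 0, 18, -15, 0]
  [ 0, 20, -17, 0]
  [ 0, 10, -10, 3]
x^3 + 2*x^2 - 9*x - 18

The characteristic polynomial is χ_A(x) = (x - 3)^2*(x + 2)*(x + 3), so the eigenvalues are known. The minimal polynomial is
  m_A(x) = Π_λ (x − λ)^{k_λ}
where k_λ is the size of the *largest* Jordan block for λ (equivalently, the smallest k with (A − λI)^k v = 0 for every generalised eigenvector v of λ).

  λ = -3: largest Jordan block has size 1, contributing (x + 3)
  λ = -2: largest Jordan block has size 1, contributing (x + 2)
  λ = 3: largest Jordan block has size 1, contributing (x − 3)

So m_A(x) = (x - 3)*(x + 2)*(x + 3) = x^3 + 2*x^2 - 9*x - 18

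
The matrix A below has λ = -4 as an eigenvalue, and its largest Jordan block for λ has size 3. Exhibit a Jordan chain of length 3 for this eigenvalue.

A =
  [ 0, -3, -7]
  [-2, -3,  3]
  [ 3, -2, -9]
A Jordan chain for λ = -4 of length 3:
v_1 = (1, -1, 1)ᵀ
v_2 = (4, -2, 3)ᵀ
v_3 = (1, 0, 0)ᵀ

Let N = A − (-4)·I. We want v_3 with N^3 v_3 = 0 but N^2 v_3 ≠ 0; then v_{j-1} := N · v_j for j = 3, …, 2.

Pick v_3 = (1, 0, 0)ᵀ.
Then v_2 = N · v_3 = (4, -2, 3)ᵀ.
Then v_1 = N · v_2 = (1, -1, 1)ᵀ.

Sanity check: (A − (-4)·I) v_1 = (0, 0, 0)ᵀ = 0. ✓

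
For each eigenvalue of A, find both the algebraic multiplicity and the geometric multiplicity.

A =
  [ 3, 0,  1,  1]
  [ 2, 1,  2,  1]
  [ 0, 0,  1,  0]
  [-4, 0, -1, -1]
λ = 1: alg = 4, geom = 2

Step 1 — factor the characteristic polynomial to read off the algebraic multiplicities:
  χ_A(x) = (x - 1)^4

Step 2 — compute geometric multiplicities via the rank-nullity identity g(λ) = n − rank(A − λI):
  rank(A − (1)·I) = 2, so dim ker(A − (1)·I) = n − 2 = 2

Summary:
  λ = 1: algebraic multiplicity = 4, geometric multiplicity = 2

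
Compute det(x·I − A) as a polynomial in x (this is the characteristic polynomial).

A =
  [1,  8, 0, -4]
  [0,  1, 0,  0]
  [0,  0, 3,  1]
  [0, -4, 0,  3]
x^4 - 8*x^3 + 22*x^2 - 24*x + 9

Expanding det(x·I − A) (e.g. by cofactor expansion or by noting that A is similar to its Jordan form J, which has the same characteristic polynomial as A) gives
  χ_A(x) = x^4 - 8*x^3 + 22*x^2 - 24*x + 9
which factors as (x - 3)^2*(x - 1)^2. The eigenvalues (with algebraic multiplicities) are λ = 1 with multiplicity 2, λ = 3 with multiplicity 2.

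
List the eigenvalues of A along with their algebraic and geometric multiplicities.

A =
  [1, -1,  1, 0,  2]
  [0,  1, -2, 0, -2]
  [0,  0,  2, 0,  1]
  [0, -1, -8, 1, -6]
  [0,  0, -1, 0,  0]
λ = 1: alg = 5, geom = 2

Step 1 — factor the characteristic polynomial to read off the algebraic multiplicities:
  χ_A(x) = (x - 1)^5

Step 2 — compute geometric multiplicities via the rank-nullity identity g(λ) = n − rank(A − λI):
  rank(A − (1)·I) = 3, so dim ker(A − (1)·I) = n − 3 = 2

Summary:
  λ = 1: algebraic multiplicity = 5, geometric multiplicity = 2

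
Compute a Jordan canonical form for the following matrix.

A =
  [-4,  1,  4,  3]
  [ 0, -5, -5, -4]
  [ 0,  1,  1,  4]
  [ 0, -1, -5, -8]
J_2(-4) ⊕ J_2(-4)

The characteristic polynomial is
  det(x·I − A) = x^4 + 16*x^3 + 96*x^2 + 256*x + 256 = (x + 4)^4

Eigenvalues and multiplicities (the geometric multiplicity of λ is n − rank(A − λI), which equals the number of Jordan blocks for λ):
  λ = -4: algebraic multiplicity = 4, geometric multiplicity = 2

Determining the block sizes for each eigenvalue:
  λ = -4: with am = 4 and gm = 2, the partition is not yet determined (e.g. several partitions of 4 into 2 parts exist). Let N = A − (-4)·I. Computing rank(N^1) = 2, rank(N^2) = 0; the number of blocks of size ≥ j is rank(N^{j−1}) − rank(N^j), giving [2, 2]. So we have 2 block(s) of size 2 → block sizes [2, 2]

Assembling the blocks gives a Jordan form
J =
  [-4,  1,  0,  0]
  [ 0, -4,  0,  0]
  [ 0,  0, -4,  1]
  [ 0,  0,  0, -4]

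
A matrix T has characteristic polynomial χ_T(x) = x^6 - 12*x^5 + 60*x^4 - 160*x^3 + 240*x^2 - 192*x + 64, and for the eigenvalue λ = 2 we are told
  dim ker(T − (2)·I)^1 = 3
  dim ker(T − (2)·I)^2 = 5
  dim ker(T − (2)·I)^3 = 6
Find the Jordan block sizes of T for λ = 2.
Block sizes for λ = 2: [3, 2, 1]

From the dimensions of kernels of powers, the number of Jordan blocks of size at least j is d_j − d_{j−1} where d_j = dim ker(N^j) (with d_0 = 0). Computing the differences gives [3, 2, 1].
The number of blocks of size exactly k is (#blocks of size ≥ k) − (#blocks of size ≥ k + 1), so the partition is: 1 block(s) of size 1, 1 block(s) of size 2, 1 block(s) of size 3.
In nonincreasing order the block sizes are [3, 2, 1].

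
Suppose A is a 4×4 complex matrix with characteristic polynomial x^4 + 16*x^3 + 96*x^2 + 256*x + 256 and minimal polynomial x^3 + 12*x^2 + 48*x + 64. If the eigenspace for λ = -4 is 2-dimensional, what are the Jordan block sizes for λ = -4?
Block sizes for λ = -4: [3, 1]

Step 1 — from the characteristic polynomial, algebraic multiplicity of λ = -4 is 4. From dim ker(A − (-4)·I) = 2, there are exactly 2 Jordan blocks for λ = -4.
Step 2 — from the minimal polynomial, the factor (x + 4)^3 tells us the largest block for λ = -4 has size 3.
Step 3 — with total size 4, 2 blocks, and largest block 3, the block sizes (in nonincreasing order) are [3, 1].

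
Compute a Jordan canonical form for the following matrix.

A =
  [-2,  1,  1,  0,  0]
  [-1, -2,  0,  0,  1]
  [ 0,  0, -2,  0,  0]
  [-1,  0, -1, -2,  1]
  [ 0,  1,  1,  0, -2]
J_3(-2) ⊕ J_2(-2)

The characteristic polynomial is
  det(x·I − A) = x^5 + 10*x^4 + 40*x^3 + 80*x^2 + 80*x + 32 = (x + 2)^5

Eigenvalues and multiplicities (the geometric multiplicity of λ is n − rank(A − λI), which equals the number of Jordan blocks for λ):
  λ = -2: algebraic multiplicity = 5, geometric multiplicity = 2

Determining the block sizes for each eigenvalue:
  λ = -2: with am = 5 and gm = 2, the partition is not yet determined (e.g. several partitions of 5 into 2 parts exist). Let N = A − (-2)·I. Computing rank(N^1) = 3, rank(N^2) = 1, rank(N^3) = 0; the number of blocks of size ≥ j is rank(N^{j−1}) − rank(N^j), giving [2, 2, 1]. So we have 1 block(s) of size 3, 1 block(s) of size 2 → block sizes [3, 2]

Assembling the blocks gives a Jordan form
J =
  [-2,  1,  0,  0,  0]
  [ 0, -2,  1,  0,  0]
  [ 0,  0, -2,  0,  0]
  [ 0,  0,  0, -2,  1]
  [ 0,  0,  0,  0, -2]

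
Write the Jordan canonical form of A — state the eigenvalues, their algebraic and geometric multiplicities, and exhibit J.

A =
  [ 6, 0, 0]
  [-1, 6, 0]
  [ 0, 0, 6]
J_2(6) ⊕ J_1(6)

The characteristic polynomial is
  det(x·I − A) = x^3 - 18*x^2 + 108*x - 216 = (x - 6)^3

Eigenvalues and multiplicities (the geometric multiplicity of λ is n − rank(A − λI), which equals the number of Jordan blocks for λ):
  λ = 6: algebraic multiplicity = 3, geometric multiplicity = 2

Determining the block sizes for each eigenvalue:
  λ = 6: 2 blocks summing to 3 forces exactly one block of size 2 and the rest size 1 → block sizes [2, 1]

Assembling the blocks gives a Jordan form
J =
  [6, 1, 0]
  [0, 6, 0]
  [0, 0, 6]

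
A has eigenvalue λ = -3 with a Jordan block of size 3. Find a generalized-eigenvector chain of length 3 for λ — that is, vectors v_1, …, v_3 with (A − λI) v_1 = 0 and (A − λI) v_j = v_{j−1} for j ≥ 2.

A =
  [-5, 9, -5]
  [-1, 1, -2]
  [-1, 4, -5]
A Jordan chain for λ = -3 of length 3:
v_1 = (-2, -1, -1)ᵀ
v_2 = (9, 4, 4)ᵀ
v_3 = (0, 1, 0)ᵀ

Let N = A − (-3)·I. We want v_3 with N^3 v_3 = 0 but N^2 v_3 ≠ 0; then v_{j-1} := N · v_j for j = 3, …, 2.

Pick v_3 = (0, 1, 0)ᵀ.
Then v_2 = N · v_3 = (9, 4, 4)ᵀ.
Then v_1 = N · v_2 = (-2, -1, -1)ᵀ.

Sanity check: (A − (-3)·I) v_1 = (0, 0, 0)ᵀ = 0. ✓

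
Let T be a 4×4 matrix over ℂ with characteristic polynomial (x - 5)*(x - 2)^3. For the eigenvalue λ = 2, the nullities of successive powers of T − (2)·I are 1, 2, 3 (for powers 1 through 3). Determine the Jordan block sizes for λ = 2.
Block sizes for λ = 2: [3]

From the dimensions of kernels of powers, the number of Jordan blocks of size at least j is d_j − d_{j−1} where d_j = dim ker(N^j) (with d_0 = 0). Computing the differences gives [1, 1, 1].
The number of blocks of size exactly k is (#blocks of size ≥ k) − (#blocks of size ≥ k + 1), so the partition is: 1 block(s) of size 3.
In nonincreasing order the block sizes are [3].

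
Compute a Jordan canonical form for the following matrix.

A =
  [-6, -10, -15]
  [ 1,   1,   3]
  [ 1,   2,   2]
J_2(-1) ⊕ J_1(-1)

The characteristic polynomial is
  det(x·I − A) = x^3 + 3*x^2 + 3*x + 1 = (x + 1)^3

Eigenvalues and multiplicities (the geometric multiplicity of λ is n − rank(A − λI), which equals the number of Jordan blocks for λ):
  λ = -1: algebraic multiplicity = 3, geometric multiplicity = 2

Determining the block sizes for each eigenvalue:
  λ = -1: 2 blocks summing to 3 forces exactly one block of size 2 and the rest size 1 → block sizes [2, 1]

Assembling the blocks gives a Jordan form
J =
  [-1,  1,  0]
  [ 0, -1,  0]
  [ 0,  0, -1]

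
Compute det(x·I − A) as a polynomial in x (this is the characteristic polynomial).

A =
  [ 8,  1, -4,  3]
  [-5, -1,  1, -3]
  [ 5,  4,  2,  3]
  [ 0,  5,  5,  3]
x^4 - 12*x^3 + 54*x^2 - 108*x + 81

Expanding det(x·I − A) (e.g. by cofactor expansion or by noting that A is similar to its Jordan form J, which has the same characteristic polynomial as A) gives
  χ_A(x) = x^4 - 12*x^3 + 54*x^2 - 108*x + 81
which factors as (x - 3)^4. The eigenvalues (with algebraic multiplicities) are λ = 3 with multiplicity 4.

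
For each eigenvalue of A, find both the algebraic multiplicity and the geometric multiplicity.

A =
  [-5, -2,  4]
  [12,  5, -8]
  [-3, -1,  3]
λ = 1: alg = 3, geom = 2

Step 1 — factor the characteristic polynomial to read off the algebraic multiplicities:
  χ_A(x) = (x - 1)^3

Step 2 — compute geometric multiplicities via the rank-nullity identity g(λ) = n − rank(A − λI):
  rank(A − (1)·I) = 1, so dim ker(A − (1)·I) = n − 1 = 2

Summary:
  λ = 1: algebraic multiplicity = 3, geometric multiplicity = 2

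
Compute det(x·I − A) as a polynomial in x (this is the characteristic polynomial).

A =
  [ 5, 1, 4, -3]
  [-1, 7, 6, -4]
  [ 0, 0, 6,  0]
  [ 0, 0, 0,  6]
x^4 - 24*x^3 + 216*x^2 - 864*x + 1296

Expanding det(x·I − A) (e.g. by cofactor expansion or by noting that A is similar to its Jordan form J, which has the same characteristic polynomial as A) gives
  χ_A(x) = x^4 - 24*x^3 + 216*x^2 - 864*x + 1296
which factors as (x - 6)^4. The eigenvalues (with algebraic multiplicities) are λ = 6 with multiplicity 4.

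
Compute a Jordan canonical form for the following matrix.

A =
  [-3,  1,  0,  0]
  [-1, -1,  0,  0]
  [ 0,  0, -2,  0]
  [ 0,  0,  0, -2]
J_2(-2) ⊕ J_1(-2) ⊕ J_1(-2)

The characteristic polynomial is
  det(x·I − A) = x^4 + 8*x^3 + 24*x^2 + 32*x + 16 = (x + 2)^4

Eigenvalues and multiplicities (the geometric multiplicity of λ is n − rank(A − λI), which equals the number of Jordan blocks for λ):
  λ = -2: algebraic multiplicity = 4, geometric multiplicity = 3

Determining the block sizes for each eigenvalue:
  λ = -2: 3 blocks summing to 4 forces exactly one block of size 2 and the rest size 1 → block sizes [2, 1, 1]

Assembling the blocks gives a Jordan form
J =
  [-2,  1,  0,  0]
  [ 0, -2,  0,  0]
  [ 0,  0, -2,  0]
  [ 0,  0,  0, -2]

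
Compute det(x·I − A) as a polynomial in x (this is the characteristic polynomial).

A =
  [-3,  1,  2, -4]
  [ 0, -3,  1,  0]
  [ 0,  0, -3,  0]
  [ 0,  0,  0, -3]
x^4 + 12*x^3 + 54*x^2 + 108*x + 81

Expanding det(x·I − A) (e.g. by cofactor expansion or by noting that A is similar to its Jordan form J, which has the same characteristic polynomial as A) gives
  χ_A(x) = x^4 + 12*x^3 + 54*x^2 + 108*x + 81
which factors as (x + 3)^4. The eigenvalues (with algebraic multiplicities) are λ = -3 with multiplicity 4.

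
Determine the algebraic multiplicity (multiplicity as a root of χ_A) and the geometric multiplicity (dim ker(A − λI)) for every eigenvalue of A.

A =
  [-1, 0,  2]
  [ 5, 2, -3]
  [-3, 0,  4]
λ = 1: alg = 1, geom = 1; λ = 2: alg = 2, geom = 1

Step 1 — factor the characteristic polynomial to read off the algebraic multiplicities:
  χ_A(x) = (x - 2)^2*(x - 1)

Step 2 — compute geometric multiplicities via the rank-nullity identity g(λ) = n − rank(A − λI):
  rank(A − (1)·I) = 2, so dim ker(A − (1)·I) = n − 2 = 1
  rank(A − (2)·I) = 2, so dim ker(A − (2)·I) = n − 2 = 1

Summary:
  λ = 1: algebraic multiplicity = 1, geometric multiplicity = 1
  λ = 2: algebraic multiplicity = 2, geometric multiplicity = 1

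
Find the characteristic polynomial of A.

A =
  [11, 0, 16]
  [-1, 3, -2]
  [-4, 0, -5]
x^3 - 9*x^2 + 27*x - 27

Expanding det(x·I − A) (e.g. by cofactor expansion or by noting that A is similar to its Jordan form J, which has the same characteristic polynomial as A) gives
  χ_A(x) = x^3 - 9*x^2 + 27*x - 27
which factors as (x - 3)^3. The eigenvalues (with algebraic multiplicities) are λ = 3 with multiplicity 3.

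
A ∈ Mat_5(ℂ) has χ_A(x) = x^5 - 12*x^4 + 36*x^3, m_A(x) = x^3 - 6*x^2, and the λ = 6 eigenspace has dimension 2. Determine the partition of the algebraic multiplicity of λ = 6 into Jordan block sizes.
Block sizes for λ = 6: [1, 1]

Step 1 — from the characteristic polynomial, algebraic multiplicity of λ = 6 is 2. From dim ker(A − (6)·I) = 2, there are exactly 2 Jordan blocks for λ = 6.
Step 2 — from the minimal polynomial, the factor (x − 6) tells us the largest block for λ = 6 has size 1.
Step 3 — with total size 2, 2 blocks, and largest block 1, the block sizes (in nonincreasing order) are [1, 1].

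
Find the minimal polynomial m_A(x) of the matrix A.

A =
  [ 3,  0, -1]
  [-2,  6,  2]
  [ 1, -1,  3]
x^3 - 12*x^2 + 48*x - 64

The characteristic polynomial is χ_A(x) = (x - 4)^3, so the eigenvalues are known. The minimal polynomial is
  m_A(x) = Π_λ (x − λ)^{k_λ}
where k_λ is the size of the *largest* Jordan block for λ (equivalently, the smallest k with (A − λI)^k v = 0 for every generalised eigenvector v of λ).

  λ = 4: largest Jordan block has size 3, contributing (x − 4)^3

So m_A(x) = (x - 4)^3 = x^3 - 12*x^2 + 48*x - 64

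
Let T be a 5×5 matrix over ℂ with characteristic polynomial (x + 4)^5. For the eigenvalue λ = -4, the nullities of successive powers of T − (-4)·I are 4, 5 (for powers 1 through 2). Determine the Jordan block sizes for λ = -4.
Block sizes for λ = -4: [2, 1, 1, 1]

From the dimensions of kernels of powers, the number of Jordan blocks of size at least j is d_j − d_{j−1} where d_j = dim ker(N^j) (with d_0 = 0). Computing the differences gives [4, 1].
The number of blocks of size exactly k is (#blocks of size ≥ k) − (#blocks of size ≥ k + 1), so the partition is: 3 block(s) of size 1, 1 block(s) of size 2.
In nonincreasing order the block sizes are [2, 1, 1, 1].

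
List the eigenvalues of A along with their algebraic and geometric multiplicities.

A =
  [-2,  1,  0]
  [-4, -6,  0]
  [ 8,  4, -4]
λ = -4: alg = 3, geom = 2

Step 1 — factor the characteristic polynomial to read off the algebraic multiplicities:
  χ_A(x) = (x + 4)^3

Step 2 — compute geometric multiplicities via the rank-nullity identity g(λ) = n − rank(A − λI):
  rank(A − (-4)·I) = 1, so dim ker(A − (-4)·I) = n − 1 = 2

Summary:
  λ = -4: algebraic multiplicity = 3, geometric multiplicity = 2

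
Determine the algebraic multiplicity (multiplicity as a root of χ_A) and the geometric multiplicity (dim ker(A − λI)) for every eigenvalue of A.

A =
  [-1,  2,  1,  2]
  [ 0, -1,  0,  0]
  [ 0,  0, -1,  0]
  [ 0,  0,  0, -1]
λ = -1: alg = 4, geom = 3

Step 1 — factor the characteristic polynomial to read off the algebraic multiplicities:
  χ_A(x) = (x + 1)^4

Step 2 — compute geometric multiplicities via the rank-nullity identity g(λ) = n − rank(A − λI):
  rank(A − (-1)·I) = 1, so dim ker(A − (-1)·I) = n − 1 = 3

Summary:
  λ = -1: algebraic multiplicity = 4, geometric multiplicity = 3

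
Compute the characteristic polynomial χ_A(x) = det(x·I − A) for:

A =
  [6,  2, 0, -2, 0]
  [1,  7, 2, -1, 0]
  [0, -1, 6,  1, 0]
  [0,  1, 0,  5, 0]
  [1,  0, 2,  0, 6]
x^5 - 30*x^4 + 360*x^3 - 2160*x^2 + 6480*x - 7776

Expanding det(x·I − A) (e.g. by cofactor expansion or by noting that A is similar to its Jordan form J, which has the same characteristic polynomial as A) gives
  χ_A(x) = x^5 - 30*x^4 + 360*x^3 - 2160*x^2 + 6480*x - 7776
which factors as (x - 6)^5. The eigenvalues (with algebraic multiplicities) are λ = 6 with multiplicity 5.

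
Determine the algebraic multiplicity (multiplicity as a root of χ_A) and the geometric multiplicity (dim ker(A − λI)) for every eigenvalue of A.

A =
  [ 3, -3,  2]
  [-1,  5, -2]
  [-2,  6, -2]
λ = 2: alg = 3, geom = 2

Step 1 — factor the characteristic polynomial to read off the algebraic multiplicities:
  χ_A(x) = (x - 2)^3

Step 2 — compute geometric multiplicities via the rank-nullity identity g(λ) = n − rank(A − λI):
  rank(A − (2)·I) = 1, so dim ker(A − (2)·I) = n − 1 = 2

Summary:
  λ = 2: algebraic multiplicity = 3, geometric multiplicity = 2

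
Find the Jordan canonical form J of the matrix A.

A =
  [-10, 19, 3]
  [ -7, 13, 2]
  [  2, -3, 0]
J_3(1)

The characteristic polynomial is
  det(x·I − A) = x^3 - 3*x^2 + 3*x - 1 = (x - 1)^3

Eigenvalues and multiplicities (the geometric multiplicity of λ is n − rank(A − λI), which equals the number of Jordan blocks for λ):
  λ = 1: algebraic multiplicity = 3, geometric multiplicity = 1

Determining the block sizes for each eigenvalue:
  λ = 1: one block (gm = 1), so the single block has size am = 3 → block sizes [3]

Assembling the blocks gives a Jordan form
J =
  [1, 1, 0]
  [0, 1, 1]
  [0, 0, 1]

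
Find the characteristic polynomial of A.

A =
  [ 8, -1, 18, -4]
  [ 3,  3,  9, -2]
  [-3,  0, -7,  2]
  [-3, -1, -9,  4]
x^4 - 8*x^3 + 24*x^2 - 32*x + 16

Expanding det(x·I − A) (e.g. by cofactor expansion or by noting that A is similar to its Jordan form J, which has the same characteristic polynomial as A) gives
  χ_A(x) = x^4 - 8*x^3 + 24*x^2 - 32*x + 16
which factors as (x - 2)^4. The eigenvalues (with algebraic multiplicities) are λ = 2 with multiplicity 4.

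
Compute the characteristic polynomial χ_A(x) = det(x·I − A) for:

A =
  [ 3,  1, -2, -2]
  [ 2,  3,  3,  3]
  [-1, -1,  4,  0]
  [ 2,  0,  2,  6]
x^4 - 16*x^3 + 96*x^2 - 256*x + 256

Expanding det(x·I − A) (e.g. by cofactor expansion or by noting that A is similar to its Jordan form J, which has the same characteristic polynomial as A) gives
  χ_A(x) = x^4 - 16*x^3 + 96*x^2 - 256*x + 256
which factors as (x - 4)^4. The eigenvalues (with algebraic multiplicities) are λ = 4 with multiplicity 4.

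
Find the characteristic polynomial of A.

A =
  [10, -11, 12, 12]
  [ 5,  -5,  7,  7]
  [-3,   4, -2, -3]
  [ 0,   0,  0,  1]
x^4 - 4*x^3 + 6*x^2 - 4*x + 1

Expanding det(x·I − A) (e.g. by cofactor expansion or by noting that A is similar to its Jordan form J, which has the same characteristic polynomial as A) gives
  χ_A(x) = x^4 - 4*x^3 + 6*x^2 - 4*x + 1
which factors as (x - 1)^4. The eigenvalues (with algebraic multiplicities) are λ = 1 with multiplicity 4.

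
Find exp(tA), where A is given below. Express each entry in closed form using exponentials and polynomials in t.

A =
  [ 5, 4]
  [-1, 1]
e^{tA} =
  [2*t*exp(3*t) + exp(3*t), 4*t*exp(3*t)]
  [-t*exp(3*t), -2*t*exp(3*t) + exp(3*t)]

Strategy: write A = P · J · P⁻¹ where J is a Jordan canonical form, so e^{tA} = P · e^{tJ} · P⁻¹, and e^{tJ} can be computed block-by-block.

A has Jordan form
J =
  [3, 1]
  [0, 3]
(up to reordering of blocks).

Per-block formulas:
  For a 2×2 Jordan block J_2(3): exp(t · J_2(3)) = e^(3t)·(I + t·N), where N is the 2×2 nilpotent shift.

After assembling e^{tJ} and conjugating by P, we get:

e^{tA} =
  [2*t*exp(3*t) + exp(3*t), 4*t*exp(3*t)]
  [-t*exp(3*t), -2*t*exp(3*t) + exp(3*t)]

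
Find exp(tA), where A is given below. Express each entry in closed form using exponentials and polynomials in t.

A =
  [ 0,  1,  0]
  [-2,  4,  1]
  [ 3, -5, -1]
e^{tA} =
  [-t^2*exp(t)/2 - t*exp(t) + exp(t), t^2*exp(t) + t*exp(t), t^2*exp(t)/2]
  [-t^2*exp(t)/2 - 2*t*exp(t), t^2*exp(t) + 3*t*exp(t) + exp(t), t^2*exp(t)/2 + t*exp(t)]
  [t^2*exp(t)/2 + 3*t*exp(t), -t^2*exp(t) - 5*t*exp(t), -t^2*exp(t)/2 - 2*t*exp(t) + exp(t)]

Strategy: write A = P · J · P⁻¹ where J is a Jordan canonical form, so e^{tA} = P · e^{tJ} · P⁻¹, and e^{tJ} can be computed block-by-block.

A has Jordan form
J =
  [1, 1, 0]
  [0, 1, 1]
  [0, 0, 1]
(up to reordering of blocks).

Per-block formulas:
  For a 3×3 Jordan block J_3(1): exp(t · J_3(1)) = e^(1t)·(I + t·N + (t^2/2)·N^2), where N is the 3×3 nilpotent shift.

After assembling e^{tJ} and conjugating by P, we get:

e^{tA} =
  [-t^2*exp(t)/2 - t*exp(t) + exp(t), t^2*exp(t) + t*exp(t), t^2*exp(t)/2]
  [-t^2*exp(t)/2 - 2*t*exp(t), t^2*exp(t) + 3*t*exp(t) + exp(t), t^2*exp(t)/2 + t*exp(t)]
  [t^2*exp(t)/2 + 3*t*exp(t), -t^2*exp(t) - 5*t*exp(t), -t^2*exp(t)/2 - 2*t*exp(t) + exp(t)]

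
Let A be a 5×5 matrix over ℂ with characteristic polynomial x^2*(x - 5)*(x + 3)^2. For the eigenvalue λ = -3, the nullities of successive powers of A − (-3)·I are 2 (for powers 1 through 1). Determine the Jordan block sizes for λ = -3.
Block sizes for λ = -3: [1, 1]

From the dimensions of kernels of powers, the number of Jordan blocks of size at least j is d_j − d_{j−1} where d_j = dim ker(N^j) (with d_0 = 0). Computing the differences gives [2].
The number of blocks of size exactly k is (#blocks of size ≥ k) − (#blocks of size ≥ k + 1), so the partition is: 2 block(s) of size 1.
In nonincreasing order the block sizes are [1, 1].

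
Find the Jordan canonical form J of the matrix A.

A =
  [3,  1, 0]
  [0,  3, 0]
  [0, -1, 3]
J_2(3) ⊕ J_1(3)

The characteristic polynomial is
  det(x·I − A) = x^3 - 9*x^2 + 27*x - 27 = (x - 3)^3

Eigenvalues and multiplicities (the geometric multiplicity of λ is n − rank(A − λI), which equals the number of Jordan blocks for λ):
  λ = 3: algebraic multiplicity = 3, geometric multiplicity = 2

Determining the block sizes for each eigenvalue:
  λ = 3: 2 blocks summing to 3 forces exactly one block of size 2 and the rest size 1 → block sizes [2, 1]

Assembling the blocks gives a Jordan form
J =
  [3, 1, 0]
  [0, 3, 0]
  [0, 0, 3]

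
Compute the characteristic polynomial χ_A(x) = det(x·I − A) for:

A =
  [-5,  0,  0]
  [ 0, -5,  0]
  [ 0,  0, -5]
x^3 + 15*x^2 + 75*x + 125

Expanding det(x·I − A) (e.g. by cofactor expansion or by noting that A is similar to its Jordan form J, which has the same characteristic polynomial as A) gives
  χ_A(x) = x^3 + 15*x^2 + 75*x + 125
which factors as (x + 5)^3. The eigenvalues (with algebraic multiplicities) are λ = -5 with multiplicity 3.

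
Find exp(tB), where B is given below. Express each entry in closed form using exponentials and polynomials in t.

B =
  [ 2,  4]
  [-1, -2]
e^{tB} =
  [2*t + 1, 4*t]
  [-t, 1 - 2*t]

Strategy: write B = P · J · P⁻¹ where J is a Jordan canonical form, so e^{tB} = P · e^{tJ} · P⁻¹, and e^{tJ} can be computed block-by-block.

B has Jordan form
J =
  [0, 1]
  [0, 0]
(up to reordering of blocks).

Per-block formulas:
  For a 2×2 Jordan block J_2(0): exp(t · J_2(0)) = e^(0t)·(I + t·N), where N is the 2×2 nilpotent shift.

After assembling e^{tJ} and conjugating by P, we get:

e^{tB} =
  [2*t + 1, 4*t]
  [-t, 1 - 2*t]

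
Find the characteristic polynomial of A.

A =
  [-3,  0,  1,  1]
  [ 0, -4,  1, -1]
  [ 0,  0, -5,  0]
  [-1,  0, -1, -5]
x^4 + 17*x^3 + 108*x^2 + 304*x + 320

Expanding det(x·I − A) (e.g. by cofactor expansion or by noting that A is similar to its Jordan form J, which has the same characteristic polynomial as A) gives
  χ_A(x) = x^4 + 17*x^3 + 108*x^2 + 304*x + 320
which factors as (x + 4)^3*(x + 5). The eigenvalues (with algebraic multiplicities) are λ = -5 with multiplicity 1, λ = -4 with multiplicity 3.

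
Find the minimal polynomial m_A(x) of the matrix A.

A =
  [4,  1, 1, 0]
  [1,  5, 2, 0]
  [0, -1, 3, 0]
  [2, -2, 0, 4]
x^3 - 12*x^2 + 48*x - 64

The characteristic polynomial is χ_A(x) = (x - 4)^4, so the eigenvalues are known. The minimal polynomial is
  m_A(x) = Π_λ (x − λ)^{k_λ}
where k_λ is the size of the *largest* Jordan block for λ (equivalently, the smallest k with (A − λI)^k v = 0 for every generalised eigenvector v of λ).

  λ = 4: largest Jordan block has size 3, contributing (x − 4)^3

So m_A(x) = (x - 4)^3 = x^3 - 12*x^2 + 48*x - 64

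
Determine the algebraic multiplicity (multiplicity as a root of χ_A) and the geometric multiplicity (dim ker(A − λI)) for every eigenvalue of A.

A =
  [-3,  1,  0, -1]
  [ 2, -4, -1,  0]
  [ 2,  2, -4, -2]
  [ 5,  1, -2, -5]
λ = -4: alg = 4, geom = 2

Step 1 — factor the characteristic polynomial to read off the algebraic multiplicities:
  χ_A(x) = (x + 4)^4

Step 2 — compute geometric multiplicities via the rank-nullity identity g(λ) = n − rank(A − λI):
  rank(A − (-4)·I) = 2, so dim ker(A − (-4)·I) = n − 2 = 2

Summary:
  λ = -4: algebraic multiplicity = 4, geometric multiplicity = 2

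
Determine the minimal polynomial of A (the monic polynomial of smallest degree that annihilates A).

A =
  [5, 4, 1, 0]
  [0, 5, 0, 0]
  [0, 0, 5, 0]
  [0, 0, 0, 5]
x^2 - 10*x + 25

The characteristic polynomial is χ_A(x) = (x - 5)^4, so the eigenvalues are known. The minimal polynomial is
  m_A(x) = Π_λ (x − λ)^{k_λ}
where k_λ is the size of the *largest* Jordan block for λ (equivalently, the smallest k with (A − λI)^k v = 0 for every generalised eigenvector v of λ).

  λ = 5: largest Jordan block has size 2, contributing (x − 5)^2

So m_A(x) = (x - 5)^2 = x^2 - 10*x + 25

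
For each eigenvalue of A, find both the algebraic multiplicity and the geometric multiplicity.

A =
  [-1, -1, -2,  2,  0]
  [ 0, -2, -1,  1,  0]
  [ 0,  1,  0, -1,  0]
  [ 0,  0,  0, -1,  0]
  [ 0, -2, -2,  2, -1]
λ = -1: alg = 5, geom = 3

Step 1 — factor the characteristic polynomial to read off the algebraic multiplicities:
  χ_A(x) = (x + 1)^5

Step 2 — compute geometric multiplicities via the rank-nullity identity g(λ) = n − rank(A − λI):
  rank(A − (-1)·I) = 2, so dim ker(A − (-1)·I) = n − 2 = 3

Summary:
  λ = -1: algebraic multiplicity = 5, geometric multiplicity = 3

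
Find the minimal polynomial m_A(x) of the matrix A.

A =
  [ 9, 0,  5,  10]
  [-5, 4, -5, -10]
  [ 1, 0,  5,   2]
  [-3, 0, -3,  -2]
x^2 - 8*x + 16

The characteristic polynomial is χ_A(x) = (x - 4)^4, so the eigenvalues are known. The minimal polynomial is
  m_A(x) = Π_λ (x − λ)^{k_λ}
where k_λ is the size of the *largest* Jordan block for λ (equivalently, the smallest k with (A − λI)^k v = 0 for every generalised eigenvector v of λ).

  λ = 4: largest Jordan block has size 2, contributing (x − 4)^2

So m_A(x) = (x - 4)^2 = x^2 - 8*x + 16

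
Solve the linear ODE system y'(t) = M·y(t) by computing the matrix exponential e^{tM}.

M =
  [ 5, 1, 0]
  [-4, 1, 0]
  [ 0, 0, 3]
e^{tM} =
  [2*t*exp(3*t) + exp(3*t), t*exp(3*t), 0]
  [-4*t*exp(3*t), -2*t*exp(3*t) + exp(3*t), 0]
  [0, 0, exp(3*t)]

Strategy: write M = P · J · P⁻¹ where J is a Jordan canonical form, so e^{tM} = P · e^{tJ} · P⁻¹, and e^{tJ} can be computed block-by-block.

M has Jordan form
J =
  [3, 1, 0]
  [0, 3, 0]
  [0, 0, 3]
(up to reordering of blocks).

Per-block formulas:
  For a 1×1 block at λ = 3: exp(t · [3]) = [e^(3t)].
  For a 2×2 Jordan block J_2(3): exp(t · J_2(3)) = e^(3t)·(I + t·N), where N is the 2×2 nilpotent shift.

After assembling e^{tJ} and conjugating by P, we get:

e^{tM} =
  [2*t*exp(3*t) + exp(3*t), t*exp(3*t), 0]
  [-4*t*exp(3*t), -2*t*exp(3*t) + exp(3*t), 0]
  [0, 0, exp(3*t)]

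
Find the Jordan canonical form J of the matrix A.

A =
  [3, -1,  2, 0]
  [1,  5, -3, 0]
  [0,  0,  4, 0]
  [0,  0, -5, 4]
J_3(4) ⊕ J_1(4)

The characteristic polynomial is
  det(x·I − A) = x^4 - 16*x^3 + 96*x^2 - 256*x + 256 = (x - 4)^4

Eigenvalues and multiplicities (the geometric multiplicity of λ is n − rank(A − λI), which equals the number of Jordan blocks for λ):
  λ = 4: algebraic multiplicity = 4, geometric multiplicity = 2

Determining the block sizes for each eigenvalue:
  λ = 4: with am = 4 and gm = 2, the partition is not yet determined (e.g. several partitions of 4 into 2 parts exist). Let N = A − (4)·I. Computing rank(N^1) = 2, rank(N^2) = 1, rank(N^3) = 0; the number of blocks of size ≥ j is rank(N^{j−1}) − rank(N^j), giving [2, 1, 1]. So we have 1 block(s) of size 3, 1 block(s) of size 1 → block sizes [3, 1]

Assembling the blocks gives a Jordan form
J =
  [4, 1, 0, 0]
  [0, 4, 1, 0]
  [0, 0, 4, 0]
  [0, 0, 0, 4]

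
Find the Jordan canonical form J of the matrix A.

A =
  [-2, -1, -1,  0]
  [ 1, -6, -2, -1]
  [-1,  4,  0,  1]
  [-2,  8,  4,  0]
J_3(-2) ⊕ J_1(-2)

The characteristic polynomial is
  det(x·I − A) = x^4 + 8*x^3 + 24*x^2 + 32*x + 16 = (x + 2)^4

Eigenvalues and multiplicities (the geometric multiplicity of λ is n − rank(A − λI), which equals the number of Jordan blocks for λ):
  λ = -2: algebraic multiplicity = 4, geometric multiplicity = 2

Determining the block sizes for each eigenvalue:
  λ = -2: with am = 4 and gm = 2, the partition is not yet determined (e.g. several partitions of 4 into 2 parts exist). Let N = A − (-2)·I. Computing rank(N^1) = 2, rank(N^2) = 1, rank(N^3) = 0; the number of blocks of size ≥ j is rank(N^{j−1}) − rank(N^j), giving [2, 1, 1]. So we have 1 block(s) of size 3, 1 block(s) of size 1 → block sizes [3, 1]

Assembling the blocks gives a Jordan form
J =
  [-2,  1,  0,  0]
  [ 0, -2,  1,  0]
  [ 0,  0, -2,  0]
  [ 0,  0,  0, -2]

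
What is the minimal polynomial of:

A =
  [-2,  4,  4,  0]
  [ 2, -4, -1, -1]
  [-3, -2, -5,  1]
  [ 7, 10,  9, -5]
x^2 + 8*x + 16

The characteristic polynomial is χ_A(x) = (x + 4)^4, so the eigenvalues are known. The minimal polynomial is
  m_A(x) = Π_λ (x − λ)^{k_λ}
where k_λ is the size of the *largest* Jordan block for λ (equivalently, the smallest k with (A − λI)^k v = 0 for every generalised eigenvector v of λ).

  λ = -4: largest Jordan block has size 2, contributing (x + 4)^2

So m_A(x) = (x + 4)^2 = x^2 + 8*x + 16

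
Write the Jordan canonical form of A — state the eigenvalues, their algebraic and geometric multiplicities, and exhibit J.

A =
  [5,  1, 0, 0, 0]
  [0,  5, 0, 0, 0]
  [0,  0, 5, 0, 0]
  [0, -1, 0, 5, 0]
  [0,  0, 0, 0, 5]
J_2(5) ⊕ J_1(5) ⊕ J_1(5) ⊕ J_1(5)

The characteristic polynomial is
  det(x·I − A) = x^5 - 25*x^4 + 250*x^3 - 1250*x^2 + 3125*x - 3125 = (x - 5)^5

Eigenvalues and multiplicities (the geometric multiplicity of λ is n − rank(A − λI), which equals the number of Jordan blocks for λ):
  λ = 5: algebraic multiplicity = 5, geometric multiplicity = 4

Determining the block sizes for each eigenvalue:
  λ = 5: 4 blocks summing to 5 forces exactly one block of size 2 and the rest size 1 → block sizes [2, 1, 1, 1]

Assembling the blocks gives a Jordan form
J =
  [5, 1, 0, 0, 0]
  [0, 5, 0, 0, 0]
  [0, 0, 5, 0, 0]
  [0, 0, 0, 5, 0]
  [0, 0, 0, 0, 5]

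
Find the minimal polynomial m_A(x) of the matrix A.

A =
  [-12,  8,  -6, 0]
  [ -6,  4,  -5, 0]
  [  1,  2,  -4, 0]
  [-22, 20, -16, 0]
x^4 + 12*x^3 + 48*x^2 + 64*x

The characteristic polynomial is χ_A(x) = x*(x + 4)^3, so the eigenvalues are known. The minimal polynomial is
  m_A(x) = Π_λ (x − λ)^{k_λ}
where k_λ is the size of the *largest* Jordan block for λ (equivalently, the smallest k with (A − λI)^k v = 0 for every generalised eigenvector v of λ).

  λ = -4: largest Jordan block has size 3, contributing (x + 4)^3
  λ = 0: largest Jordan block has size 1, contributing (x − 0)

So m_A(x) = x*(x + 4)^3 = x^4 + 12*x^3 + 48*x^2 + 64*x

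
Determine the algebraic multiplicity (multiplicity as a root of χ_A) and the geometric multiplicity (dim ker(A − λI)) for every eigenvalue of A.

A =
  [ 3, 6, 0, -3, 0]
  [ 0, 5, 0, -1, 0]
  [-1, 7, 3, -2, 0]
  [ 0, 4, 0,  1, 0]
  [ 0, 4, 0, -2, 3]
λ = 3: alg = 5, geom = 3

Step 1 — factor the characteristic polynomial to read off the algebraic multiplicities:
  χ_A(x) = (x - 3)^5

Step 2 — compute geometric multiplicities via the rank-nullity identity g(λ) = n − rank(A − λI):
  rank(A − (3)·I) = 2, so dim ker(A − (3)·I) = n − 2 = 3

Summary:
  λ = 3: algebraic multiplicity = 5, geometric multiplicity = 3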